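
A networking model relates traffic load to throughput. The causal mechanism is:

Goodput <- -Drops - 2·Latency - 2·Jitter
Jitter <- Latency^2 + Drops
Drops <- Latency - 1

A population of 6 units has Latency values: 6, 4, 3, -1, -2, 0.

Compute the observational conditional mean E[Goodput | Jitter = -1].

4.5

E[Goodput|Jitter=-1] averages over only the 2 units with Jitter=-1 (Latency = -1, 0): Goodput = 6, 3, mean 4.5.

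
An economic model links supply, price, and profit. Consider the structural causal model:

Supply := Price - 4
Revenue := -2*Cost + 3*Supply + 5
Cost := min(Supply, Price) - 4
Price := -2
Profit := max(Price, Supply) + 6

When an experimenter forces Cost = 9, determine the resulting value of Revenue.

The intervention breaks the incoming arrows to Cost: Cost := min(Supply, Price) - 4 no longer applies, and Cost = 9.
Supply = Price - 4  [with Price=-2]  = -6
Revenue = -2*Cost + 3*Supply + 5  [with Cost=9, Supply=-6]  = -31

-31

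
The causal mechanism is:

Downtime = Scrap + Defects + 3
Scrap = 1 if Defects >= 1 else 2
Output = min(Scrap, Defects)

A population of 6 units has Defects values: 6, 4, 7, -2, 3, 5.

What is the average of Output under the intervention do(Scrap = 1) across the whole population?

0.5

The intervention sets Scrap=1 in all 6 units regardless of Defects. Recomputing Output per unit gives 1, 1, 1, -2, 1, 1; average 0.5.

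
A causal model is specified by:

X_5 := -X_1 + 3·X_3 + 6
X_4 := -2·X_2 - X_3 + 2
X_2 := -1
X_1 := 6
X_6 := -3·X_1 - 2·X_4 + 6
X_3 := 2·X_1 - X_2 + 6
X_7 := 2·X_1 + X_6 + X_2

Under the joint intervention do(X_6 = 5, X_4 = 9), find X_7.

16

Under do(X_6 = 5, X_4 = 9), each intervened variable's structural equation is replaced by its fixed value.
X_7 = 2·X_1 + X_6 + X_2  [with X_1=6, X_6=5, X_2=-1]  = 16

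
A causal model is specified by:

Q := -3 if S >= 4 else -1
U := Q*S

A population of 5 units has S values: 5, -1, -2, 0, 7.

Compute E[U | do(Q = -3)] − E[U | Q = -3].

12.6

The intervention sets Q=-3 in all 5 units regardless of S. Recomputing U per unit gives -15, 3, 6, 0, -21; average -5.4.
E[U|Q=-3] averages over only the 2 units with Q=-3 (S = 5, 7): U = -15, -21, mean -18.
Difference = -5.4 − (-18) = 12.6.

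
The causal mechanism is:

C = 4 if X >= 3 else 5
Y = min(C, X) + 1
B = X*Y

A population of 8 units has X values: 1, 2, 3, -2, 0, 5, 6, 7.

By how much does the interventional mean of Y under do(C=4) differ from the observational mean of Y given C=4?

do(C=4) breaks C's dependence on X. With C=4 fixed, Y across the units is 2, 3, 4, -1, 1, 5, 5, 5, mean 3.
Conditioning on C=4 selects the 4 unit(s) with X ∈ {3, 5, 6, 7}. Their Y values: 4, 5, 5, 5. Mean = 4.75.
Difference = 3 − 4.75 = -1.75.

-1.75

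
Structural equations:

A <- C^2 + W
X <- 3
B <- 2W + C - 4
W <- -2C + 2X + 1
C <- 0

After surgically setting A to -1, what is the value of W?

Under do(A=-1), the mechanism A <- C^2 + W is discarded; A is fixed at -1.
Since W is not a descendant of the intervened variable, it is unaffected.
W = -2C + 2X + 1  [with C=0, X=3]  = 7

7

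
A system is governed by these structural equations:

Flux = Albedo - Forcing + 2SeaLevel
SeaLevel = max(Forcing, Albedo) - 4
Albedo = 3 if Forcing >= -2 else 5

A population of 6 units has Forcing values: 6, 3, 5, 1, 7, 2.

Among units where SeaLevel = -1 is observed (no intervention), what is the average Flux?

-1

E[Flux|SeaLevel=-1] averages over only the 3 units with SeaLevel=-1 (Forcing = 3, 1, 2): Flux = -2, 0, -1, mean -1.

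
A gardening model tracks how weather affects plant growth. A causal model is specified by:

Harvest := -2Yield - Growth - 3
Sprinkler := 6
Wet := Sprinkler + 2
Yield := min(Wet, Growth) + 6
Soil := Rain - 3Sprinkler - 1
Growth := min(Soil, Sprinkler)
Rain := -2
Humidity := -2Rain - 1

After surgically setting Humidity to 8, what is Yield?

-15

Intervening sets Humidity = 8 and removes its equation (Humidity := -2Rain - 1).
No directed path runs from Humidity to Yield, so Yield keeps its natural value.
Soil = Rain - 3Sprinkler - 1  [with Rain=-2, Sprinkler=6]  = -21
Wet = Sprinkler + 2  [with Sprinkler=6]  = 8
Growth = min(Soil, Sprinkler)  [with Soil=-21, Sprinkler=6]  = -21
Yield = min(Wet, Growth) + 6  [with Wet=8, Growth=-21]  = -15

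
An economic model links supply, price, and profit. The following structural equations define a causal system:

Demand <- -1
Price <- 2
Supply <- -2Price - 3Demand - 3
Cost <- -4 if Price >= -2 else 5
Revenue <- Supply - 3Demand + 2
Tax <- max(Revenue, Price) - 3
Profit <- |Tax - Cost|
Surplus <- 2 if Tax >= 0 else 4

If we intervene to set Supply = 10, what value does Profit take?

16

The intervention breaks the incoming arrows to Supply: Supply <- -2Price - 3Demand - 3 no longer applies, and Supply = 10.
Cost = -4 if Price >= -2 else 5  [with Price=2]  = -4
Revenue = Supply - 3Demand + 2  [with Supply=10, Demand=-1]  = 15
Tax = max(Revenue, Price) - 3  [with Revenue=15, Price=2]  = 12
Profit = |Tax - Cost|  [with Tax=12, Cost=-4]  = 16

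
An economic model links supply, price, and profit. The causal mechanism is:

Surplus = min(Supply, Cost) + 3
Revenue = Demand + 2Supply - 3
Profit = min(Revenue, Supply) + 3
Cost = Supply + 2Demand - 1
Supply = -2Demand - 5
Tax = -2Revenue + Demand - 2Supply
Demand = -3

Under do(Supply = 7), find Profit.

10

Under do(Supply=7), the mechanism Supply = -2Demand - 5 is discarded; Supply is fixed at 7.
Revenue = Demand + 2Supply - 3  [with Demand=-3, Supply=7]  = 8
Profit = min(Revenue, Supply) + 3  [with Revenue=8, Supply=7]  = 10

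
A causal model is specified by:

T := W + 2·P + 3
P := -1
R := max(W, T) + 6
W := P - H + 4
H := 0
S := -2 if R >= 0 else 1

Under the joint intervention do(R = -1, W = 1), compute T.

2

Under do(R = -1, W = 1), each intervened variable's structural equation is replaced by its fixed value.
T = W + 2·P + 3  [with W=1, P=-1]  = 2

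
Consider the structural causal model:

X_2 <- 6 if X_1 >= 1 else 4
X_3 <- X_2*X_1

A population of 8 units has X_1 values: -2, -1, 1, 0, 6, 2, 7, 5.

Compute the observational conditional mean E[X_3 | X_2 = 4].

Conditioning on X_2=4 selects the 3 unit(s) with X_1 ∈ {-2, -1, 0}. Their X_3 values: -8, -4, 0. Mean = -4.

-4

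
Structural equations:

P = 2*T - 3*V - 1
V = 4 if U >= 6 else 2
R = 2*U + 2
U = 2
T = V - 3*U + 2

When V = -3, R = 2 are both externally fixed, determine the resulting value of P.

-6

Under do(V = -3, R = 2), each intervened variable's structural equation is replaced by its fixed value.
T = V - 3*U + 2  [with V=-3, U=2]  = -7
P = 2*T - 3*V - 1  [with T=-7, V=-3]  = -6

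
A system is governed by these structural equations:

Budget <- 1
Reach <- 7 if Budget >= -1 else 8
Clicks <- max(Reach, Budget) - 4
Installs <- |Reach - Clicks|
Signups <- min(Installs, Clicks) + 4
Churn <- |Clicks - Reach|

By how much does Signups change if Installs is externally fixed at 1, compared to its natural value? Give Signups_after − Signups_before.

-2

Intervening sets Installs = 1 and removes its equation (Installs <- |Reach - Clicks|).
Reach = 7 if Budget >= -1 else 8  [with Budget=1]  = 7
Clicks = max(Reach, Budget) - 4  [with Reach=7, Budget=1]  = 3
Signups = min(Installs, Clicks) + 4  [with Installs=1, Clicks=3]  = 5
Without intervention: Reach = 7 if Budget >= -1 else 8  [with Budget=1]  = 7; Clicks = max(Reach, Budget) - 4  [with Reach=7, Budget=1]  = 3; Installs = |Reach - Clicks|  [with Reach=7, Clicks=3]  = 4; Signups = min(Installs, Clicks) + 4  [with Installs=4, Clicks=3]  = 7.
Change = 5 − 7 = -2.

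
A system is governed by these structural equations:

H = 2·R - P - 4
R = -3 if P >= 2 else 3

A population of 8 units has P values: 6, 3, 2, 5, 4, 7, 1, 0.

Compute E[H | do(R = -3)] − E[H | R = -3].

Under do(R=-3), R's equation is replaced by R=-3 for every unit. Per-unit H: -16, -13, -12, -15, -14, -17, -11, -10. Mean = -13.5.
Observing R=-3 restricts to units where R's equation naturally yields -3: P ∈ {6, 3, 2, 5, 4, 7}. In that subpopulation H = -16, -13, -12, -15, -14, -17, mean -14.5.
Difference = -13.5 − (-14.5) = 1.

1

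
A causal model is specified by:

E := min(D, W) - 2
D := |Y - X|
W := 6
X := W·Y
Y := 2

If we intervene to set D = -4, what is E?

-6

Intervening sets D = -4 and removes its equation (D := |Y - X|).
E = min(D, W) - 2  [with D=-4, W=6]  = -6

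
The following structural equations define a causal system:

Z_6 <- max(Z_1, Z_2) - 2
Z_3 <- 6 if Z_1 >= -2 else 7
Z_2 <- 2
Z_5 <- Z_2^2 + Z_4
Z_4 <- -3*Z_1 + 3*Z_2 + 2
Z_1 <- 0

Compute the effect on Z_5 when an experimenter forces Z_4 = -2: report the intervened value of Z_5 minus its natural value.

Intervening sets Z_4 = -2 and removes its equation (Z_4 <- -3*Z_1 + 3*Z_2 + 2).
Z_5 = Z_2^2 + Z_4  [with Z_2=2, Z_4=-2]  = 2
Without intervention: Z_4 = -3*Z_1 + 3*Z_2 + 2  [with Z_1=0, Z_2=2]  = 8; Z_5 = Z_2^2 + Z_4  [with Z_2=2, Z_4=8]  = 12.
Change = 2 − 12 = -10.

-10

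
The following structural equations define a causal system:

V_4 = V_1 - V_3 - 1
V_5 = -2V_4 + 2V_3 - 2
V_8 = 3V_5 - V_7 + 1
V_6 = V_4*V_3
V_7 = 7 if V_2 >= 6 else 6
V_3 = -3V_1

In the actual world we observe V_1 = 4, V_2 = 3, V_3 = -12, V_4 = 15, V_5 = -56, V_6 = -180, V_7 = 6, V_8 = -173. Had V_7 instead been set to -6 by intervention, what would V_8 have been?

do(V_7=-6) replaces the equation V_7 = 7 if V_2 >= 6 else 6 with the constant V_7 = -6.
V_3 = -3V_1  [with V_1=4]  = -12
V_4 = V_1 - V_3 - 1  [with V_1=4, V_3=-12]  = 15
V_5 = -2V_4 + 2V_3 - 2  [with V_4=15, V_3=-12]  = -56
V_8 = 3V_5 - V_7 + 1  [with V_5=-56, V_7=-6]  = -161

-161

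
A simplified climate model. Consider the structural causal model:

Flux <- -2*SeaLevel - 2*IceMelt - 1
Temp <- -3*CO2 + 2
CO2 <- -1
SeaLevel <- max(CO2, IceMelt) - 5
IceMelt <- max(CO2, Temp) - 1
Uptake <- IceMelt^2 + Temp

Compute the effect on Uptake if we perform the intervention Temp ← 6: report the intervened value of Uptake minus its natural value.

10

Under do(Temp=6), the mechanism Temp <- -3*CO2 + 2 is discarded; Temp is fixed at 6.
IceMelt = max(CO2, Temp) - 1  [with CO2=-1, Temp=6]  = 5
Uptake = IceMelt^2 + Temp  [with IceMelt=5, Temp=6]  = 31
Without intervention: Temp = -3*CO2 + 2  [with CO2=-1]  = 5; IceMelt = max(CO2, Temp) - 1  [with CO2=-1, Temp=5]  = 4; Uptake = IceMelt^2 + Temp  [with IceMelt=4, Temp=5]  = 21.
Change = 31 − 21 = 10.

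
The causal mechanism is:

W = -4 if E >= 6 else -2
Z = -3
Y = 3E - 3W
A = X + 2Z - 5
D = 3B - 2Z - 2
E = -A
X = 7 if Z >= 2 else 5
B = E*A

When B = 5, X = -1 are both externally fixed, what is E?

Setting B = 5, X = -1 by intervention discards those variables' equations.
A = X + 2Z - 5  [with X=-1, Z=-3]  = -12
E = -A  [with A=-12]  = 12

12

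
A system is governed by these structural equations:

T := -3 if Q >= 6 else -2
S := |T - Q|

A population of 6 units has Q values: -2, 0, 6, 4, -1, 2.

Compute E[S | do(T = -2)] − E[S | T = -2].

0.9

Under do(T=-2), T's equation is replaced by T=-2 for every unit. Per-unit S: 0, 2, 8, 6, 1, 4. Mean = 3.5.
E[S|T=-2] averages over only the 5 units with T=-2 (Q = -2, 0, 4, -1, 2): S = 0, 2, 6, 1, 4, mean 2.6.
Difference = 3.5 − 2.6 = 0.9.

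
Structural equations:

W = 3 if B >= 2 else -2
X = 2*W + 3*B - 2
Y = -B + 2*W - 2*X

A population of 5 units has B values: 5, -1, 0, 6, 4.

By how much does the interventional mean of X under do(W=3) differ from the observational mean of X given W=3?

-6.6

do(W=3) breaks W's dependence on B. With W=3 fixed, X across the units is 19, 1, 4, 22, 16, mean 12.4.
Conditioning on W=3 selects the 3 unit(s) with B ∈ {5, 6, 4}. Their X values: 19, 22, 16. Mean = 19.
Difference = 12.4 − 19 = -6.6.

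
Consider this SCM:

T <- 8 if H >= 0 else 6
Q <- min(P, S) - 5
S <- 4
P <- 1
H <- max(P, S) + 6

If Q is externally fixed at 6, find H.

Under do(Q=6), the mechanism Q <- min(P, S) - 5 is discarded; Q is fixed at 6.
Since H is not a descendant of the intervened variable, it is unaffected.
H = max(P, S) + 6  [with P=1, S=4]  = 10

10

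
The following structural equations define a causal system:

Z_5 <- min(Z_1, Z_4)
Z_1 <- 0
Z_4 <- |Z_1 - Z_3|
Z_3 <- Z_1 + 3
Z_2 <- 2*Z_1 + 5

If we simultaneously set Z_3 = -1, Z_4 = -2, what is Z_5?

-2

Setting Z_3 = -1, Z_4 = -2 by intervention discards those variables' equations.
Z_5 = min(Z_1, Z_4)  [with Z_1=0, Z_4=-2]  = -2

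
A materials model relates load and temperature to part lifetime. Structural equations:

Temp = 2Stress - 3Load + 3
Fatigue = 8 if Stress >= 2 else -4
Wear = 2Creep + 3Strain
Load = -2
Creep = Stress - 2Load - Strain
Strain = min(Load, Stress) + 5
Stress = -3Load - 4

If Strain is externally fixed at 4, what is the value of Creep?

do(Strain=4) replaces the equation Strain = min(Load, Stress) + 5 with the constant Strain = 4.
Stress = -3Load - 4  [with Load=-2]  = 2
Creep = Stress - 2Load - Strain  [with Stress=2, Load=-2, Strain=4]  = 2

2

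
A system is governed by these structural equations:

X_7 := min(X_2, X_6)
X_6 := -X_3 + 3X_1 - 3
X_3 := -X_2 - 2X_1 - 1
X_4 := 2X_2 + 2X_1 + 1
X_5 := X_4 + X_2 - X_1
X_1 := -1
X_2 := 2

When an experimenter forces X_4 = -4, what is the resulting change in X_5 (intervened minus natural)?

-7

Intervening sets X_4 = -4 and removes its equation (X_4 := 2X_2 + 2X_1 + 1).
X_5 = X_4 + X_2 - X_1  [with X_4=-4, X_2=2, X_1=-1]  = -1
Without intervention: X_4 = 2X_2 + 2X_1 + 1  [with X_2=2, X_1=-1]  = 3; X_5 = X_4 + X_2 - X_1  [with X_4=3, X_2=2, X_1=-1]  = 6.
Change = -1 − 6 = -7.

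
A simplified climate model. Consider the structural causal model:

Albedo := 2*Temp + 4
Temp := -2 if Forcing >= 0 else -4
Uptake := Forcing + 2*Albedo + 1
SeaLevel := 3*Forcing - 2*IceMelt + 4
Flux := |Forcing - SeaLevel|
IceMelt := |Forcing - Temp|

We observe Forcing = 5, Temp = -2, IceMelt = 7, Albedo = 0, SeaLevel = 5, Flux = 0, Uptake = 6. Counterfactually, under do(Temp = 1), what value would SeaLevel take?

do(Temp=1) replaces the equation Temp := -2 if Forcing >= 0 else -4 with the constant Temp = 1.
IceMelt = |Forcing - Temp|  [with Forcing=5, Temp=1]  = 4
SeaLevel = 3*Forcing - 2*IceMelt + 4  [with Forcing=5, IceMelt=4]  = 11

11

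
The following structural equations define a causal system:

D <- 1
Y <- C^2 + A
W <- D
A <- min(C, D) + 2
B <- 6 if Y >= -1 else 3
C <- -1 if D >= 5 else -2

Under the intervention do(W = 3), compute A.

do(W=3) replaces the equation W <- D with the constant W = 3.
A is not downstream of the intervention, so its value is determined by the original equations.
C = -1 if D >= 5 else -2  [with D=1]  = -2
A = min(C, D) + 2  [with C=-2, D=1]  = 0

0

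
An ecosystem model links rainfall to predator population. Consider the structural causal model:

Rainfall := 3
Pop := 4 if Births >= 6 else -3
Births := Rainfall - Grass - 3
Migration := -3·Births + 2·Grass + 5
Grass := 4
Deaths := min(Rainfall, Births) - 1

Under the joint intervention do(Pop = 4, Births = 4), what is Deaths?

Under do(Pop = 4, Births = 4), each intervened variable's structural equation is replaced by its fixed value.
Deaths = min(Rainfall, Births) - 1  [with Rainfall=3, Births=4]  = 2

2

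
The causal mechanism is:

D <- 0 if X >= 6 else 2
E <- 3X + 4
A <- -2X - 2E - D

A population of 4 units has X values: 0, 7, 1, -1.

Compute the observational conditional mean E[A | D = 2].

-10

E[A|D=2] averages over only the 3 units with D=2 (X = 0, 1, -1): A = -10, -18, -2, mean -10.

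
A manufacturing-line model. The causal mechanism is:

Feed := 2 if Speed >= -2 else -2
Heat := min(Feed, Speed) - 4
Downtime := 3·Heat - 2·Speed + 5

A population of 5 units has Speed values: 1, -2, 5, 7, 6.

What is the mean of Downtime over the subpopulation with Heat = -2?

Conditioning on Heat=-2 selects the 3 unit(s) with Speed ∈ {5, 7, 6}. Their Downtime values: -11, -15, -13. Mean = -13.

-13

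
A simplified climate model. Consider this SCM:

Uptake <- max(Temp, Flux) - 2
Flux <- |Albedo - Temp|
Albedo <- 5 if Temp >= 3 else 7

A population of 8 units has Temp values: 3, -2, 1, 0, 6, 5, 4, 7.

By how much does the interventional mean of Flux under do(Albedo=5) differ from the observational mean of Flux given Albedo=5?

1.55

do(Albedo=5) breaks Albedo's dependence on Temp. With Albedo=5 fixed, Flux across the units is 2, 7, 4, 5, 1, 0, 1, 2, mean 2.75.
Conditioning on Albedo=5 selects the 5 unit(s) with Temp ∈ {3, 6, 5, 4, 7}. Their Flux values: 2, 1, 0, 1, 2. Mean = 1.2.
Difference = 2.75 − 1.2 = 1.55.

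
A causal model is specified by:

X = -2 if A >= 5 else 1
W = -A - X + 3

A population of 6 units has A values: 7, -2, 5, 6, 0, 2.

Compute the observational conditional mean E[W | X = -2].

Conditioning on X=-2 selects the 3 unit(s) with A ∈ {7, 5, 6}. Their W values: -2, 0, -1. Mean = -1.

-1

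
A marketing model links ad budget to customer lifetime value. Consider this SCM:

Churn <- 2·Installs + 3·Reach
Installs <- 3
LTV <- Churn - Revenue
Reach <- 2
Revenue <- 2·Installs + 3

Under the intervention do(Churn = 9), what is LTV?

do(Churn=9) replaces the equation Churn <- 2·Installs + 3·Reach with the constant Churn = 9.
Revenue = 2·Installs + 3  [with Installs=3]  = 9
LTV = Churn - Revenue  [with Churn=9, Revenue=9]  = 0

0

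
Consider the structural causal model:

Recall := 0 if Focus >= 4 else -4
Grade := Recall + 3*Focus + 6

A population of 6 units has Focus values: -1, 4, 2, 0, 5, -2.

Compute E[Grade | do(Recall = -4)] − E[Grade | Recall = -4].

4.75

The intervention sets Recall=-4 in all 6 units regardless of Focus. Recomputing Grade per unit gives -1, 14, 8, 2, 17, -4; average 6.
E[Grade|Recall=-4] averages over only the 4 units with Recall=-4 (Focus = -1, 2, 0, -2): Grade = -1, 8, 2, -4, mean 1.25.
Difference = 6 − 1.25 = 4.75.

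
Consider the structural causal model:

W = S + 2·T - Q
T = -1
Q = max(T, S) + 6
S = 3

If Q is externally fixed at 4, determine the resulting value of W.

-3

The intervention breaks the incoming arrows to Q: Q = max(T, S) + 6 no longer applies, and Q = 4.
W = S + 2·T - Q  [with S=3, T=-1, Q=4]  = -3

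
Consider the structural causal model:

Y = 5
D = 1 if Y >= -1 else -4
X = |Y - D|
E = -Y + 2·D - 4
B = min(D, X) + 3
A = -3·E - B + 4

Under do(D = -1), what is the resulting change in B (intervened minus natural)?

do(D=-1) replaces the equation D = 1 if Y >= -1 else -4 with the constant D = -1.
X = |Y - D|  [with Y=5, D=-1]  = 6
B = min(D, X) + 3  [with D=-1, X=6]  = 2
Without intervention: D = 1 if Y >= -1 else -4  [with Y=5]  = 1; X = |Y - D|  [with Y=5, D=1]  = 4; B = min(D, X) + 3  [with D=1, X=4]  = 4.
Change = 2 − 4 = -2.

-2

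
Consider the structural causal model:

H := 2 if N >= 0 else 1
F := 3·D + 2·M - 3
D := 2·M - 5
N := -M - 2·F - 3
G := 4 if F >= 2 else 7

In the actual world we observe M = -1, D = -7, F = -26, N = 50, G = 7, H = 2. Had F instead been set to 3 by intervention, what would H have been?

1

The intervention breaks the incoming arrows to F: F := 3·D + 2·M - 3 no longer applies, and F = 3.
N = -M - 2·F - 3  [with M=-1, F=3]  = -8
H = 2 if N >= 0 else 1  [with N=-8]  = 1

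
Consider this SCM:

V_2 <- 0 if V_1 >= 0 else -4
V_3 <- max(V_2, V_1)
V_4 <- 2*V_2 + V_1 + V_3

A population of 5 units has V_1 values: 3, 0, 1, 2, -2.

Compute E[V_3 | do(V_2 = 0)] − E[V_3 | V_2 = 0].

Every unit gets V_2=0 under the intervention. V_3 values become 3, 0, 1, 2, 0; E[V_3|do(V_2=0)] = 1.2.
Observing V_2=0 restricts to units where V_2's equation naturally yields 0: V_1 ∈ {3, 0, 1, 2}. In that subpopulation V_3 = 3, 0, 1, 2, mean 1.5.
Difference = 1.2 − 1.5 = -0.3.

-0.3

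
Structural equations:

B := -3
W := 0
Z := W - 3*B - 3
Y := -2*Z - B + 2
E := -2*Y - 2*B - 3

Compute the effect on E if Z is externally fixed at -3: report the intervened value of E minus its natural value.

do(Z=-3) replaces the equation Z := W - 3*B - 3 with the constant Z = -3.
Y = -2*Z - B + 2  [with Z=-3, B=-3]  = 11
E = -2*Y - 2*B - 3  [with Y=11, B=-3]  = -19
Without intervention: Z = W - 3*B - 3  [with W=0, B=-3]  = 6; Y = -2*Z - B + 2  [with Z=6, B=-3]  = -7; E = -2*Y - 2*B - 3  [with Y=-7, B=-3]  = 17.
Change = -19 − 17 = -36.

-36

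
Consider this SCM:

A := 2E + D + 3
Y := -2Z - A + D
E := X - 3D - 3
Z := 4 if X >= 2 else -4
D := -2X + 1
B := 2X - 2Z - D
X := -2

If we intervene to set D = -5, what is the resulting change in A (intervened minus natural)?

50

Under do(D=-5), the mechanism D := -2X + 1 is discarded; D is fixed at -5.
E = X - 3D - 3  [with X=-2, D=-5]  = 10
A = 2E + D + 3  [with E=10, D=-5]  = 18
Without intervention: D = -2X + 1  [with X=-2]  = 5; E = X - 3D - 3  [with X=-2, D=5]  = -20; A = 2E + D + 3  [with E=-20, D=5]  = -32.
Change = 18 − (-32) = 50.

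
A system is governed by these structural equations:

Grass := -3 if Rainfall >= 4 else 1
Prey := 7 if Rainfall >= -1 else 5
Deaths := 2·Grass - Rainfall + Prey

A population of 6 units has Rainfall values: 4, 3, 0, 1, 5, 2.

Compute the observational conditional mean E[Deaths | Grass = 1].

7.5

Conditioning on Grass=1 selects the 4 unit(s) with Rainfall ∈ {3, 0, 1, 2}. Their Deaths values: 6, 9, 8, 7. Mean = 7.5.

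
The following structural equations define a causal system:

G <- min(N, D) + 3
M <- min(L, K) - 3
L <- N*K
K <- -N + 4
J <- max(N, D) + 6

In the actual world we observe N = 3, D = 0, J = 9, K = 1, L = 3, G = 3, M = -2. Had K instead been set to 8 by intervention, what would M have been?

5

The intervention breaks the incoming arrows to K: K <- -N + 4 no longer applies, and K = 8.
L = N*K  [with N=3, K=8]  = 24
M = min(L, K) - 3  [with L=24, K=8]  = 5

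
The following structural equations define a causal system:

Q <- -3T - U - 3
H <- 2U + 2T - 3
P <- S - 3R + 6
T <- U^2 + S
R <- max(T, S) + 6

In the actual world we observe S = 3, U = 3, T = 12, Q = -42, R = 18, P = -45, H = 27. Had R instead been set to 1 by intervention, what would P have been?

6

The intervention breaks the incoming arrows to R: R <- max(T, S) + 6 no longer applies, and R = 1.
P = S - 3R + 6  [with S=3, R=1]  = 6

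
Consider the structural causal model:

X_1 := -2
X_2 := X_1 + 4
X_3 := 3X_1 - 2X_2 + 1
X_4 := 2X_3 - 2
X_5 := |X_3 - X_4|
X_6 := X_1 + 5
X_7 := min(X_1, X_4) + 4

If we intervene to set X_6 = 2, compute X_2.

2

do(X_6=2) replaces the equation X_6 := X_1 + 5 with the constant X_6 = 2.
X_2 is not downstream of the intervention, so its value is determined by the original equations.
X_2 = X_1 + 4  [with X_1=-2]  = 2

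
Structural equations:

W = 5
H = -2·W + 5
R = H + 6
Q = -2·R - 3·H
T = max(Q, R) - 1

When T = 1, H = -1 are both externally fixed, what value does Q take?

-7

Setting T = 1, H = -1 by intervention discards those variables' equations.
R = H + 6  [with H=-1]  = 5
Q = -2·R - 3·H  [with R=5, H=-1]  = -7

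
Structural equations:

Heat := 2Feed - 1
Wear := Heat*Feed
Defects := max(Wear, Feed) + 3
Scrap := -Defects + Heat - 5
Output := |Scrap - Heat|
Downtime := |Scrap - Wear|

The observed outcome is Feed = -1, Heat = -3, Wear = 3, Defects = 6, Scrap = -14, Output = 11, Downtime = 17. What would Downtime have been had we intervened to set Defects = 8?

19

The intervention breaks the incoming arrows to Defects: Defects := max(Wear, Feed) + 3 no longer applies, and Defects = 8.
Heat = 2Feed - 1  [with Feed=-1]  = -3
Wear = Heat*Feed  [with Heat=-3, Feed=-1]  = 3
Scrap = -Defects + Heat - 5  [with Defects=8, Heat=-3]  = -16
Downtime = |Scrap - Wear|  [with Scrap=-16, Wear=3]  = 19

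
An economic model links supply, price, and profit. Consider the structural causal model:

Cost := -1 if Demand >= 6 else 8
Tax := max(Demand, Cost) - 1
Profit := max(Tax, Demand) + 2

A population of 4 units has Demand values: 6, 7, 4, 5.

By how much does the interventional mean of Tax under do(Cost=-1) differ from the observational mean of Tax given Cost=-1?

-1

Every unit gets Cost=-1 under the intervention. Tax values become 5, 6, 3, 4; E[Tax|do(Cost=-1)] = 4.5.
Conditioning on Cost=-1 selects the 2 unit(s) with Demand ∈ {6, 7}. Their Tax values: 5, 6. Mean = 5.5.
Difference = 4.5 − 5.5 = -1.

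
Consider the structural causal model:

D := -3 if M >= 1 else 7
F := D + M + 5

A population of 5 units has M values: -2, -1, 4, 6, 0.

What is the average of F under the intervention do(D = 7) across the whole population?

Every unit gets D=7 under the intervention. F values become 10, 11, 16, 18, 12; E[F|do(D=7)] = 13.4.

13.4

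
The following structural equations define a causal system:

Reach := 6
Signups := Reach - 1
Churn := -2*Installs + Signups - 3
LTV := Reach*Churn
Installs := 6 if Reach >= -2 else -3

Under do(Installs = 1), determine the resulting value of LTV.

do(Installs=1) replaces the equation Installs := 6 if Reach >= -2 else -3 with the constant Installs = 1.
Signups = Reach - 1  [with Reach=6]  = 5
Churn = -2*Installs + Signups - 3  [with Installs=1, Signups=5]  = 0
LTV = Reach*Churn  [with Reach=6, Churn=0]  = 0

0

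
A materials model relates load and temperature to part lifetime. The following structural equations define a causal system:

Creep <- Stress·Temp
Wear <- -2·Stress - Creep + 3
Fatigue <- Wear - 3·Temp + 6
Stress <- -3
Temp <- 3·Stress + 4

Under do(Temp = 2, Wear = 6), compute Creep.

The joint intervention fixes Temp = 2, Wear = 6, removing each variable's own equation.
Creep = Stress·Temp  [with Stress=-3, Temp=2]  = -6

-6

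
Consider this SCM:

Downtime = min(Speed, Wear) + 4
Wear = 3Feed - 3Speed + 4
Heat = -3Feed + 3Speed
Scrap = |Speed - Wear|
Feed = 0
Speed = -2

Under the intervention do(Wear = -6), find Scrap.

4

Intervening sets Wear = -6 and removes its equation (Wear = 3Feed - 3Speed + 4).
Scrap = |Speed - Wear|  [with Speed=-2, Wear=-6]  = 4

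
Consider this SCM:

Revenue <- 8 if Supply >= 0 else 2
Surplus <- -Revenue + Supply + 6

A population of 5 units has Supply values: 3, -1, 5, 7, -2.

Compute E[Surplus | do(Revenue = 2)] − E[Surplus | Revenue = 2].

3.9

The intervention sets Revenue=2 in all 5 units regardless of Supply. Recomputing Surplus per unit gives 7, 3, 9, 11, 2; average 6.4.
Conditioning on Revenue=2 selects the 2 unit(s) with Supply ∈ {-1, -2}. Their Surplus values: 3, 2. Mean = 2.5.
Difference = 6.4 − 2.5 = 3.9.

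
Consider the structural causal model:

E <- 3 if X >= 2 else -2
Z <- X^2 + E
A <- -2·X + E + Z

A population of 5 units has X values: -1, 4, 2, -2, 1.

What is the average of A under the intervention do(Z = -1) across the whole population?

-2.6

Under do(Z=-1), Z's equation is replaced by Z=-1 for every unit. Per-unit A: -1, -6, -2, 1, -5. Mean = -2.6.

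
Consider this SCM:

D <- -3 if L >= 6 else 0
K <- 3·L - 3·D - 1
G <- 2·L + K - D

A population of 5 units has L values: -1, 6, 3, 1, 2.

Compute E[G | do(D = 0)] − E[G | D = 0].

Every unit gets D=0 under the intervention. G values become -6, 29, 14, 4, 9; E[G|do(D=0)] = 10.
Observing D=0 restricts to units where D's equation naturally yields 0: L ∈ {-1, 3, 1, 2}. In that subpopulation G = -6, 14, 4, 9, mean 5.25.
Difference = 10 − 5.25 = 4.75.

4.75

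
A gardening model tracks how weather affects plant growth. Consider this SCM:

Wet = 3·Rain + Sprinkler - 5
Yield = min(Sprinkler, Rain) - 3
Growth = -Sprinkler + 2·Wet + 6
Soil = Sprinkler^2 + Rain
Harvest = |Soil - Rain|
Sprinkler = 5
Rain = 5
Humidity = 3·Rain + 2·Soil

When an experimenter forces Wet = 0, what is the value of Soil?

Under do(Wet=0), the mechanism Wet = 3·Rain + Sprinkler - 5 is discarded; Wet is fixed at 0.
Since Soil is not a descendant of the intervened variable, it is unaffected.
Soil = Sprinkler^2 + Rain  [with Sprinkler=5, Rain=5]  = 30

30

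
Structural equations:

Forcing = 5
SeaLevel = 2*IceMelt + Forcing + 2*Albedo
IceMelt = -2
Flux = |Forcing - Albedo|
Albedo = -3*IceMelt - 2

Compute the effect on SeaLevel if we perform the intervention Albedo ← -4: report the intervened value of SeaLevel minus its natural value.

-16

The intervention breaks the incoming arrows to Albedo: Albedo = -3*IceMelt - 2 no longer applies, and Albedo = -4.
SeaLevel = 2*IceMelt + Forcing + 2*Albedo  [with IceMelt=-2, Forcing=5, Albedo=-4]  = -7
Without intervention: Albedo = -3*IceMelt - 2  [with IceMelt=-2]  = 4; SeaLevel = 2*IceMelt + Forcing + 2*Albedo  [with IceMelt=-2, Forcing=5, Albedo=4]  = 9.
Change = -7 − 9 = -16.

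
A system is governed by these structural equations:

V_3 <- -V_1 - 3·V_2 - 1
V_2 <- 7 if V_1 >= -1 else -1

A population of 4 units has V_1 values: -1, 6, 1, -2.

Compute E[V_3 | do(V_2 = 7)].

The intervention sets V_2=7 in all 4 units regardless of V_1. Recomputing V_3 per unit gives -21, -28, -23, -20; average -23.

-23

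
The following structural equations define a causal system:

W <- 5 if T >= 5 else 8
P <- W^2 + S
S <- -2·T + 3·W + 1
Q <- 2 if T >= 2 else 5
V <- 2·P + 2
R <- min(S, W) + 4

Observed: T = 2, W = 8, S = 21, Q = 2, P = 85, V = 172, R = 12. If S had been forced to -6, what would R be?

The intervention breaks the incoming arrows to S: S <- -2·T + 3·W + 1 no longer applies, and S = -6.
W = 5 if T >= 5 else 8  [with T=2]  = 8
R = min(S, W) + 4  [with S=-6, W=8]  = -2

-2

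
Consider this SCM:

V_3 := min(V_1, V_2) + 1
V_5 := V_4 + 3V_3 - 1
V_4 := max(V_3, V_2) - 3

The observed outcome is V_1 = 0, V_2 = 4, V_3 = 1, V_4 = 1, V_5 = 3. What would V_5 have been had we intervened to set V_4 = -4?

-2

Intervening sets V_4 = -4 and removes its equation (V_4 := max(V_3, V_2) - 3).
V_3 = min(V_1, V_2) + 1  [with V_1=0, V_2=4]  = 1
V_5 = V_4 + 3V_3 - 1  [with V_4=-4, V_3=1]  = -2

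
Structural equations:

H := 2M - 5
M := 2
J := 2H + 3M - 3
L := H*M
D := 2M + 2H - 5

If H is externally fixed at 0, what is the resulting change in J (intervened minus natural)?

The intervention breaks the incoming arrows to H: H := 2M - 5 no longer applies, and H = 0.
J = 2H + 3M - 3  [with H=0, M=2]  = 3
Without intervention: H = 2M - 5  [with M=2]  = -1; J = 2H + 3M - 3  [with H=-1, M=2]  = 1.
Change = 3 − 1 = 2.

2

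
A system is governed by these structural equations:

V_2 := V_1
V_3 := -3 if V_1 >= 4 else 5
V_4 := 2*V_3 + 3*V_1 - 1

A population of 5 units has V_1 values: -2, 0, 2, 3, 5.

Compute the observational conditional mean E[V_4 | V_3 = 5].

11.25

E[V_4|V_3=5] averages over only the 4 units with V_3=5 (V_1 = -2, 0, 2, 3): V_4 = 3, 9, 15, 18, mean 11.25.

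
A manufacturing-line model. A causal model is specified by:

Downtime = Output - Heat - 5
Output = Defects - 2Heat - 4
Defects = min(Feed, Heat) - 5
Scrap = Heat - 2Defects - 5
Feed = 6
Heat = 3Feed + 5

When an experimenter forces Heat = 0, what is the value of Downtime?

Under do(Heat=0), the mechanism Heat = 3Feed + 5 is discarded; Heat is fixed at 0.
Defects = min(Feed, Heat) - 5  [with Feed=6, Heat=0]  = -5
Output = Defects - 2Heat - 4  [with Defects=-5, Heat=0]  = -9
Downtime = Output - Heat - 5  [with Output=-9, Heat=0]  = -14

-14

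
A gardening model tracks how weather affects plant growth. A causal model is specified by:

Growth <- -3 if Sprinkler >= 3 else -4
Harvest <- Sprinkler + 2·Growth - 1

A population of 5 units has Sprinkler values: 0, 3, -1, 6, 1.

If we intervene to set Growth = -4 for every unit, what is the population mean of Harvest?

-7.2

do(Growth=-4) breaks Growth's dependence on Sprinkler. With Growth=-4 fixed, Harvest across the units is -9, -6, -10, -3, -8, mean -7.2.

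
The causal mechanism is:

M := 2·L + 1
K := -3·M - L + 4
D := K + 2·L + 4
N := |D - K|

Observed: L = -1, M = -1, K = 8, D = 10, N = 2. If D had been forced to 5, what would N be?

Intervening sets D = 5 and removes its equation (D := K + 2·L + 4).
M = 2·L + 1  [with L=-1]  = -1
K = -3·M - L + 4  [with M=-1, L=-1]  = 8
N = |D - K|  [with D=5, K=8]  = 3

3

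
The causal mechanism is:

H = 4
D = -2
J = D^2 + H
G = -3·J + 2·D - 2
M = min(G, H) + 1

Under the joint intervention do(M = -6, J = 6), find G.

Under do(M = -6, J = 6), each intervened variable's structural equation is replaced by its fixed value.
G = -3·J + 2·D - 2  [with J=6, D=-2]  = -24

-24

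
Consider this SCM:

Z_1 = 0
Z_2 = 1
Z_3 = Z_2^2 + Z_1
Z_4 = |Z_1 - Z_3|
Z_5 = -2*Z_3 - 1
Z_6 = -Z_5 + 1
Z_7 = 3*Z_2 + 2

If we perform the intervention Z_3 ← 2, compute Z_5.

do(Z_3=2) replaces the equation Z_3 = Z_2^2 + Z_1 with the constant Z_3 = 2.
Z_5 = -2*Z_3 - 1  [with Z_3=2]  = -5

-5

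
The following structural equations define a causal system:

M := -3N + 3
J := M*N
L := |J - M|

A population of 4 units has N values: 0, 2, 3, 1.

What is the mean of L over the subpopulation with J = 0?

1.5

Observing J=0 restricts to units where J's equation naturally yields 0: N ∈ {0, 1}. In that subpopulation L = 3, 0, mean 1.5.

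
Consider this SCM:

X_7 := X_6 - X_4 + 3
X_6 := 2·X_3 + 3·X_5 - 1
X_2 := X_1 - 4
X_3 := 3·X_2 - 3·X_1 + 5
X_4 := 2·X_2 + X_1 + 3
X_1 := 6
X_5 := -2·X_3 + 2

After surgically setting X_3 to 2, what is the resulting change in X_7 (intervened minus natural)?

-36

The intervention breaks the incoming arrows to X_3: X_3 := 3·X_2 - 3·X_1 + 5 no longer applies, and X_3 = 2.
X_2 = X_1 - 4  [with X_1=6]  = 2
X_4 = 2·X_2 + X_1 + 3  [with X_2=2, X_1=6]  = 13
X_5 = -2·X_3 + 2  [with X_3=2]  = -2
X_6 = 2·X_3 + 3·X_5 - 1  [with X_3=2, X_5=-2]  = -3
X_7 = X_6 - X_4 + 3  [with X_6=-3, X_4=13]  = -13
Without intervention: X_2 = X_1 - 4  [with X_1=6]  = 2; X_3 = 3·X_2 - 3·X_1 + 5  [with X_2=2, X_1=6]  = -7; X_4 = 2·X_2 + X_1 + 3  [with X_2=2, X_1=6]  = 13; X_5 = -2·X_3 + 2  [with X_3=-7]  = 16; X_6 = 2·X_3 + 3·X_5 - 1  [with X_3=-7, X_5=16]  = 33; X_7 = X_6 - X_4 + 3  [with X_6=33, X_4=13]  = 23.
Change = -13 − 23 = -36.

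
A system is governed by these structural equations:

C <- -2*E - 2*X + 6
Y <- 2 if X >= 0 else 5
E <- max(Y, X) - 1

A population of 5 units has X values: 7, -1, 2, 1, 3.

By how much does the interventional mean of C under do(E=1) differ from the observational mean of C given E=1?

-1.8

Under do(E=1), E's equation is replaced by E=1 for every unit. Per-unit C: -10, 6, 0, 2, -2. Mean = -0.8.
Conditioning on E=1 selects the 2 unit(s) with X ∈ {2, 1}. Their C values: 0, 2. Mean = 1.
Difference = -0.8 − 1 = -1.8.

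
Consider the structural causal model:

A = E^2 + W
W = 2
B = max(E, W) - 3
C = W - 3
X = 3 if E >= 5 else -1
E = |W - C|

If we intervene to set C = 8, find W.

Under do(C=8), the mechanism C = W - 3 is discarded; C is fixed at 8.
W is not downstream of the intervention, so its value is determined by the original equations.

2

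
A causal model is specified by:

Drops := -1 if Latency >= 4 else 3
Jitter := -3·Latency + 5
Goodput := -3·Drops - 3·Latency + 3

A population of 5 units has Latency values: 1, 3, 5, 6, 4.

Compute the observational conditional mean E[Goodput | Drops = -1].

Conditioning on Drops=-1 selects the 3 unit(s) with Latency ∈ {5, 6, 4}. Their Goodput values: -9, -12, -6. Mean = -9.

-9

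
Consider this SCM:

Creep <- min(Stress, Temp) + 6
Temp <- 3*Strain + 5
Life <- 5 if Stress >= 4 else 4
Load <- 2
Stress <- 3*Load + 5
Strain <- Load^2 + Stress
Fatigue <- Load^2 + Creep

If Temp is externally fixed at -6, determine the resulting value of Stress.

The intervention breaks the incoming arrows to Temp: Temp <- 3*Strain + 5 no longer applies, and Temp = -6.
Since Stress is not a descendant of the intervened variable, it is unaffected.
Stress = 3*Load + 5  [with Load=2]  = 11

11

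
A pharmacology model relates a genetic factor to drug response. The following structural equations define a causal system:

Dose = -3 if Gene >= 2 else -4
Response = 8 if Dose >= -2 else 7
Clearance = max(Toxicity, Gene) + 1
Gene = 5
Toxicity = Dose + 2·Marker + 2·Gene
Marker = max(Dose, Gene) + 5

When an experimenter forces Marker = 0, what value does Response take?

The intervention breaks the incoming arrows to Marker: Marker = max(Dose, Gene) + 5 no longer applies, and Marker = 0.
Response is not downstream of the intervention, so its value is determined by the original equations.
Dose = -3 if Gene >= 2 else -4  [with Gene=5]  = -3
Response = 8 if Dose >= -2 else 7  [with Dose=-3]  = 7

7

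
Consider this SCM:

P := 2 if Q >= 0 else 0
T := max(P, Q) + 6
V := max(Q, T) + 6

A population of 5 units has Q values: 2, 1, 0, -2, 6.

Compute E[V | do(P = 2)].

14.8

Under do(P=2), P's equation is replaced by P=2 for every unit. Per-unit V: 14, 14, 14, 14, 18. Mean = 14.8.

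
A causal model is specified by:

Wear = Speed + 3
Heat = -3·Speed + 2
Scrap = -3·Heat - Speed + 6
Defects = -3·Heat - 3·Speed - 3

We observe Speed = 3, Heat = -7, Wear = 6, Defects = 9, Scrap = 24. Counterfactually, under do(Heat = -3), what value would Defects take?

Under do(Heat=-3), the mechanism Heat = -3·Speed + 2 is discarded; Heat is fixed at -3.
Defects = -3·Heat - 3·Speed - 3  [with Heat=-3, Speed=3]  = -3

-3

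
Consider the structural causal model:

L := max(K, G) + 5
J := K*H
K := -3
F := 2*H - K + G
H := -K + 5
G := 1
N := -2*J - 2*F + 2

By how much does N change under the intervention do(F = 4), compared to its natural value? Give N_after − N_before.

32

Under do(F=4), the mechanism F := 2*H - K + G is discarded; F is fixed at 4.
H = -K + 5  [with K=-3]  = 8
J = K*H  [with K=-3, H=8]  = -24
N = -2*J - 2*F + 2  [with J=-24, F=4]  = 42
Without intervention: H = -K + 5  [with K=-3]  = 8; F = 2*H - K + G  [with H=8, K=-3, G=1]  = 20; J = K*H  [with K=-3, H=8]  = -24; N = -2*J - 2*F + 2  [with J=-24, F=20]  = 10.
Change = 42 − 10 = 32.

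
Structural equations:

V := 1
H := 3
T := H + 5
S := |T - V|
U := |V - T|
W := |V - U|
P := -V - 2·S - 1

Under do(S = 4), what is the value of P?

-10

The intervention breaks the incoming arrows to S: S := |T - V| no longer applies, and S = 4.
P = -V - 2·S - 1  [with V=1, S=4]  = -10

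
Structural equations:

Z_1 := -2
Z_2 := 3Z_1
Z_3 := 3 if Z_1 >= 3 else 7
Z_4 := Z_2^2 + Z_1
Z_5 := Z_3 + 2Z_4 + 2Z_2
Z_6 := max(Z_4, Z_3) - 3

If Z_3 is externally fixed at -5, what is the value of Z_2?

-6

Under do(Z_3=-5), the mechanism Z_3 := 3 if Z_1 >= 3 else 7 is discarded; Z_3 is fixed at -5.
Since Z_2 is not a descendant of the intervened variable, it is unaffected.
Z_2 = 3Z_1  [with Z_1=-2]  = -6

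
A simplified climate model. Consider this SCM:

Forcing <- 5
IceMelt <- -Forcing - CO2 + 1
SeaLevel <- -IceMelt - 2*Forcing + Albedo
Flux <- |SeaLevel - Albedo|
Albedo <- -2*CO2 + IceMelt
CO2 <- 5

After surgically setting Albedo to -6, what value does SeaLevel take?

Intervening sets Albedo = -6 and removes its equation (Albedo <- -2*CO2 + IceMelt).
IceMelt = -Forcing - CO2 + 1  [with Forcing=5, CO2=5]  = -9
SeaLevel = -IceMelt - 2*Forcing + Albedo  [with IceMelt=-9, Forcing=5, Albedo=-6]  = -7

-7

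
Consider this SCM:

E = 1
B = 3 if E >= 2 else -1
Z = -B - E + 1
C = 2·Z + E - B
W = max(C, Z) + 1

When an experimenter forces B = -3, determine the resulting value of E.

Under do(B=-3), the mechanism B = 3 if E >= 2 else -1 is discarded; B is fixed at -3.
E is not downstream of the intervention, so its value is determined by the original equations.

1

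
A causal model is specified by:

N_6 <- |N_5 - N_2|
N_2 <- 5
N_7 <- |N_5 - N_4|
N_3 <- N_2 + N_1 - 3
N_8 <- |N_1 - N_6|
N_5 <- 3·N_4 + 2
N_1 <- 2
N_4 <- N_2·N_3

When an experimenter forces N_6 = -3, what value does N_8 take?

Intervening sets N_6 = -3 and removes its equation (N_6 <- |N_5 - N_2|).
N_8 = |N_1 - N_6|  [with N_1=2, N_6=-3]  = 5

5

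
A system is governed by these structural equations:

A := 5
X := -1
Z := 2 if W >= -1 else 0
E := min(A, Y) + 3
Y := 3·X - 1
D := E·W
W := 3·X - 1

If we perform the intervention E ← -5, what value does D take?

20

Under do(E=-5), the mechanism E := min(A, Y) + 3 is discarded; E is fixed at -5.
W = 3·X - 1  [with X=-1]  = -4
D = E·W  [with E=-5, W=-4]  = 20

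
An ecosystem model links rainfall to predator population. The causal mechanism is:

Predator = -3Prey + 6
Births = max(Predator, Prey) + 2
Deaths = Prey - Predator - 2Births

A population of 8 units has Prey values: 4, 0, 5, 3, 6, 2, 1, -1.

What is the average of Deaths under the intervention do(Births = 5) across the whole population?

-6

Under do(Births=5), Births's equation is replaced by Births=5 for every unit. Per-unit Deaths: 0, -16, 4, -4, 8, -8, -12, -20. Mean = -6.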